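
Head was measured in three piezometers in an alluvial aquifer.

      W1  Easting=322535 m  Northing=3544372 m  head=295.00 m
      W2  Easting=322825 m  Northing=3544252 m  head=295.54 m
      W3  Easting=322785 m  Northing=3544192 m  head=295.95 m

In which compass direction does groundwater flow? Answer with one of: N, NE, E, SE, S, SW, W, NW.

N

Differences from W1: to W2 (Δx, Δy, Δh) = (290, -120, +0.54); to W3 = (250, -180, +0.95).
Solve a·Δx + b·Δy = Δh: det = 290·(-180) − 250·(-120) = -22200.
∂h/∂x = [(+0.54)·(-180) − (+0.95)·(-120)] / -22200 = -0.0007568
∂h/∂y = [290·(+0.95) − 250·(+0.54)] / -22200 = -0.006329
Flow = −∇h = (+0.0007568 east, +0.006329 north), which points north.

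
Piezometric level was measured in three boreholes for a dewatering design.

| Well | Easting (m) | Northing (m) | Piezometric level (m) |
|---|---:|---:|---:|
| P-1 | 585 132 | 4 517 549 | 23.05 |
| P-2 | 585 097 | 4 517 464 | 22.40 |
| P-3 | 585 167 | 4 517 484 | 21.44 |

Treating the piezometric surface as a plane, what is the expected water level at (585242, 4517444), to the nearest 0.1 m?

Differences from P-1: to P-2 (Δx, Δy, Δh) = (-35, -85, -0.65); to P-3 = (35, -65, -1.61).
Solve a·Δx + b·Δy = Δh: det = (-35)·(-65) − 35·(-85) = 5250.
∂h/∂x = [(-0.65)·(-65) − (-1.61)·(-85)] / 5250 = -0.01802
∂h/∂y = [(-35)·(-1.61) − 35·(-0.65)] / 5250 = +0.01507
h(585242, 4517444) = 23.05 + (-0.01802)·(110) + (+0.01507)·(-105) = 23.05 -1.982 -1.582 = 19.486 m.

19.5 m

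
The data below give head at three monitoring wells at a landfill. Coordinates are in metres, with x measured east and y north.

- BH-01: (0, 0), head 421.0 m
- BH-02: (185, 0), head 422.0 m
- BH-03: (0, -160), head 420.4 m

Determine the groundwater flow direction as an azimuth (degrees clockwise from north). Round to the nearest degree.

235°

∂h/∂x = (422.0 − 421.0) / (185 − 0) = +0.005405
∂h/∂y = (420.4 − 421.0) / (-160 − 0) = +0.003750
Flow direction (−∇h) has components (-0.005405 E, -0.003750 N).
Azimuth = atan2(E, N) = atan2(-0.005405, -0.003750) = 235.2° ≈ 235°.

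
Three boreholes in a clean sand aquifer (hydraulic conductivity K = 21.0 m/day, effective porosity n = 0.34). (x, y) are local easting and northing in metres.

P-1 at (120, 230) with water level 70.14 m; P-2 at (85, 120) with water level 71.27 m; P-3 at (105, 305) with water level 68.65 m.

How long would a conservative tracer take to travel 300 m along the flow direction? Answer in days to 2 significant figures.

200 days

Differences from P-1: to P-2 (Δx, Δy, Δh) = (-35, -110, +1.13); to P-3 = (-15, 75, -1.49).
Solve a·Δx + b·Δy = Δh: det = (-35)·75 − (-15)·(-110) = -4275.
∂h/∂x = [(+1.13)·75 − (-1.49)·(-110)] / -4275 = +0.01851
∂h/∂y = [(-35)·(-1.49) − (-15)·(+1.13)] / -4275 = -0.01616
|∇h| = √(0.01851² + -0.01616²) = 0.02457
Seepage velocity v = K·i/n = 21.0 × 0.02457 / 0.34 = 1.518 m/day.
t = 300 / 1.518 = 197.6 days.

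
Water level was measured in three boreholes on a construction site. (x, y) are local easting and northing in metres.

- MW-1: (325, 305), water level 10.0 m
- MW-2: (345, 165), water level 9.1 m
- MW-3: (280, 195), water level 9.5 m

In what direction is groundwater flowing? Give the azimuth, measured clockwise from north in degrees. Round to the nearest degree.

Differences from MW-1: to MW-2 (Δx, Δy, Δh) = (20, -140, -0.9); to MW-3 = (-45, -110, -0.5).
Solve a·Δx + b·Δy = Δh: det = 20·(-110) − (-45)·(-140) = -8500.
∂h/∂x = [(-0.9)·(-110) − (-0.5)·(-140)] / -8500 = -0.003412
∂h/∂y = [20·(-0.5) − (-45)·(-0.9)] / -8500 = +0.005941
Flow direction (−∇h) has components (+0.003412 E, -0.005941 N).
Azimuth = atan2(E, N) = atan2(+0.003412, -0.005941) = 150.1° ≈ 150°.

150°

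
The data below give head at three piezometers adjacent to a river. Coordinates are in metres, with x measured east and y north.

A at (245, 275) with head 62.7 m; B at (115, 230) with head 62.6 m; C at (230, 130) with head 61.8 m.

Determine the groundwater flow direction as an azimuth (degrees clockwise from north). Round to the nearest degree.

167°

Three-point gradient (reference A): Δ to B = (-130, -45, -0.1), Δ to C = (-15, -145, -0.9).
∂h/∂x = -0.001431, ∂h/∂y = +0.006355 (det = 18175).
Flow direction (−∇h) has components (+0.001431 E, -0.006355 N).
Azimuth = atan2(E, N) = atan2(+0.001431, -0.006355) = 167.3° ≈ 167°.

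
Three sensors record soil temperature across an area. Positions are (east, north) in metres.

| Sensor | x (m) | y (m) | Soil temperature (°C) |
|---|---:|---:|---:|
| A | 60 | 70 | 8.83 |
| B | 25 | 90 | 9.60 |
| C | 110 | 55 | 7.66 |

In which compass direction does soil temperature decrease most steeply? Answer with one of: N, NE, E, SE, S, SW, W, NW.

With T = a·x + b·y + c and A as origin, the differences give:
  (-35)·a + 20·b = +0.77
  50·a + (-15)·b = -1.17
Eliminate b (×(-15) and ×20, subtract): -475·a = 11.850 → a = ∂T/∂x = -0.02495
Back-substitute: b = ∂T/∂y = -0.005158.
Steepest decrease is along −∇f = (+0.02495 E, +0.005158 N) → east.

E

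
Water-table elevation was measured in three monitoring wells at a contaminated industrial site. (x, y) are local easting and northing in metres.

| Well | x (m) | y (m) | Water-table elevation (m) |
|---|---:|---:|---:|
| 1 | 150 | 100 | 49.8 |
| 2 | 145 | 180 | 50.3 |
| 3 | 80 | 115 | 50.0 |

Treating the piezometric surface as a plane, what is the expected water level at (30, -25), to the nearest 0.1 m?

Differences from 1: to 2 (Δx, Δy, Δh) = (-5, 80, +0.5); to 3 = (-70, 15, +0.2).
Solve a·Δx + b·Δy = Δh: det = (-5)·15 − (-70)·80 = 5525.
∂h/∂x = [(+0.5)·15 − (+0.2)·80] / 5525 = -0.001538
∂h/∂y = [(-5)·(+0.2) − (-70)·(+0.5)] / 5525 = +0.006154
h(30, -25) = 49.8 + (-0.001538)·(-120) + (+0.006154)·(-125) = 49.8 +0.185 -0.769 = 49.215 m.

49.2 m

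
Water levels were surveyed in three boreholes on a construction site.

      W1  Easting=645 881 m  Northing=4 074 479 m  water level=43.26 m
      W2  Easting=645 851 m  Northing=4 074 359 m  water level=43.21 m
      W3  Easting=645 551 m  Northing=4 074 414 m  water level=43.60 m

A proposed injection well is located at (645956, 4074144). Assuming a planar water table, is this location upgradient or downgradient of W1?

downgradient

Differences from W1: to W2 (Δx, Δy, Δh) = (-30, -120, -0.05); to W3 = (-330, -65, +0.34).
Determinant of the coordinate differences = (-30)·(-65) − (-330)·(-120) = -37650.
∂h/∂x = [(-0.05)·(-65) − (+0.34)·(-120)] / -37650 = -0.001170
∂h/∂y = [(-30)·(+0.34) − (-330)·(-0.05)] / -37650 = +0.0007092
Head at (645956, 4074144) = 43.26 + (-0.001170)·(75) + (+0.0007092)·(-335) = 42.93 m.
That is lower than the 43.26 m at W1, so the point is downgradient.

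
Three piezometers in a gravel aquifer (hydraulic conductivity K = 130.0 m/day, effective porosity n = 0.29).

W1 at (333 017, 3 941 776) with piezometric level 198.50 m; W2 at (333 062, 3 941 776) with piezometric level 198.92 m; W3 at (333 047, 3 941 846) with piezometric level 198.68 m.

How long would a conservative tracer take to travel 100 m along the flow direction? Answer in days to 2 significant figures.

With h = a·x + b·y + c and W1 as origin, the differences give:
  45·a + 0·b = +0.42
  30·a + 70·b = +0.18
Eliminate b (×70 and ×0, subtract): 3150·a = 29.400 → a = ∂h/∂x = +0.009333
Back-substitute: b = ∂h/∂y = -0.001429.
|∇h| = √(0.009333² + -0.001429²) = 0.009442
Seepage velocity v = K·i/n = 130.0 × 0.009442 / 0.29 = 4.233 m/day.
t = 100 / 4.233 = 23.62 days.

24 days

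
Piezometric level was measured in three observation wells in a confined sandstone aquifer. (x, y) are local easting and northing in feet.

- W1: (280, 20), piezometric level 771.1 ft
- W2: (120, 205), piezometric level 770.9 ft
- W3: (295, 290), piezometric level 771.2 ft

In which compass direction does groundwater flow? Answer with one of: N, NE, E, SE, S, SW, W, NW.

Differences from W1: to W2 (Δx, Δy, Δh) = (-160, 185, -0.2); to W3 = (15, 270, +0.1).
Solve a·Δx + b·Δy = Δh: det = (-160)·270 − 15·185 = -45975.
∂h/∂x = [(-0.2)·270 − (+0.1)·185] / -45975 = +0.001577
∂h/∂y = [(-160)·(+0.1) − 15·(-0.2)] / -45975 = +0.0002828
Flow = −∇h = (-0.001577 east, -0.0002828 north), which points west.

W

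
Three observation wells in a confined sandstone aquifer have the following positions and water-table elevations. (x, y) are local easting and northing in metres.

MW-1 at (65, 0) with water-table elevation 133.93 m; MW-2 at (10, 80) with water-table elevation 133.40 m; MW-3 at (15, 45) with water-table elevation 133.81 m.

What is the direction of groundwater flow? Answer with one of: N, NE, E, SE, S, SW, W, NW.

Taking MW-1 as reference: MW-2−MW-1 = (-55, 80, -0.53); MW-3−MW-1 = (-50, 45, -0.12).
Solve a·Δx + b·Δy = Δh: det = (-55)·45 − (-50)·80 = 1525.
∂h/∂x = [(-0.53)·45 − (-0.12)·80] / 1525 = -0.009344
∂h/∂y = [(-55)·(-0.12) − (-50)·(-0.53)] / 1525 = -0.01305
Flow = −∇h = (+0.009344 east, +0.01305 north), which points northeast.

NE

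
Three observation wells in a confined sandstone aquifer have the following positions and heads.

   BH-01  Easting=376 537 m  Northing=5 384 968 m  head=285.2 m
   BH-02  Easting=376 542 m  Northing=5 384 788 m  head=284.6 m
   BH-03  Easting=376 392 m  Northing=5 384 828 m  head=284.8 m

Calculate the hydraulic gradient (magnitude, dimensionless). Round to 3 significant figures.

0.00335

Taking BH-01 as reference: BH-02−BH-01 = (5, -180, -0.6); BH-03−BH-01 = (-145, -140, -0.4).
Determinant of the coordinate differences = 5·(-140) − (-145)·(-180) = -26800.
∂h/∂x = [(-0.6)·(-140) − (-0.4)·(-180)] / -26800 = -0.0004478
∂h/∂y = [5·(-0.4) − (-145)·(-0.6)] / -26800 = +0.003321
|∇h| = √(-0.0004478² + 0.003321²) = 0.003351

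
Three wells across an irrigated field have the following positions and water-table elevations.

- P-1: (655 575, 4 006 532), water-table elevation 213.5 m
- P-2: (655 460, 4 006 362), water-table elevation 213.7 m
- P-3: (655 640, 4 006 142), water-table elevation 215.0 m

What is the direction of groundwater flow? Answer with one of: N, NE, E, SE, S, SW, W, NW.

Differences from P-1: to P-2 (Δx, Δy, Δh) = (-115, -170, +0.2); to P-3 = (65, -390, +1.5).
Solve a·Δx + b·Δy = Δh: det = (-115)·(-390) − 65·(-170) = 55900.
∂h/∂x = [(+0.2)·(-390) − (+1.5)·(-170)] / 55900 = +0.003166
∂h/∂y = [(-115)·(+1.5) − 65·(+0.2)] / 55900 = -0.003318
Flow = −∇h = (-0.003166 east, +0.003318 north), which points northwest.

NW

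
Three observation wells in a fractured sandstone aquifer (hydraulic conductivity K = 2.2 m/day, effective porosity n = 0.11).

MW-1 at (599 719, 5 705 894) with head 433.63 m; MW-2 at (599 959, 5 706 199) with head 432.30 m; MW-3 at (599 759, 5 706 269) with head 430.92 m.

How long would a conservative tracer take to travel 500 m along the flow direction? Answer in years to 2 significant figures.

Differences from MW-1: to MW-2 (Δx, Δy, Δh) = (240, 305, -1.33); to MW-3 = (40, 375, -2.71).
Determinant of the coordinate differences = 240·375 − 40·305 = 77800.
∂h/∂x = [(-1.33)·375 − (-2.71)·305] / 77800 = +0.004213
∂h/∂y = [240·(-2.71) − 40·(-1.33)] / 77800 = -0.007676
|∇h| = √(0.004213² + -0.007676²) = 0.008756
Seepage velocity v = K·i/n = 2.2 × 0.008756 / 0.11 = 0.1751 m/day.
t = 500 / 0.1751 = 2856 days = 7.82 years.

7.8 years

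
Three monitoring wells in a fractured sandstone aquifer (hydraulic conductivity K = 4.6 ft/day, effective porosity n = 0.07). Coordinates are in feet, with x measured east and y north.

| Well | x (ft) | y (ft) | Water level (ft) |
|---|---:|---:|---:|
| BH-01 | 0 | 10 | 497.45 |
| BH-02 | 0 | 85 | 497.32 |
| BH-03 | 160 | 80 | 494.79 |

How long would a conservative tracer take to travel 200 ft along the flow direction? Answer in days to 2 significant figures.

190 days

Differences from BH-01: to BH-02 (Δx, Δy, Δh) = (0, 75, -0.13); to BH-03 = (160, 70, -2.66).
Solve a·Δx + b·Δy = Δh: det = 0·70 − 160·75 = -12000.
∂h/∂x = [(-0.13)·70 − (-2.66)·75] / -12000 = -0.01587
∂h/∂y = [0·(-2.66) − 160·(-0.13)] / -12000 = -0.001733
|∇h| = √(-0.01587² + -0.001733²) = 0.01596
Seepage velocity v = K·i/n = 4.6 × 0.01596 / 0.07 = 1.049 ft/day.
t = 200 / 1.049 = 190.7 days.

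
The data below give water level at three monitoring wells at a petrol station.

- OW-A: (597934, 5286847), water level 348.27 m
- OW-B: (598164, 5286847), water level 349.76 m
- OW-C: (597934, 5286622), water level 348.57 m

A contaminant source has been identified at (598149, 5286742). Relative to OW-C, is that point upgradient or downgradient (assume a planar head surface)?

upgradient

∂h/∂x = (349.76 − 348.27) / (598164 − 597934) = +0.006478
∂h/∂y = (348.57 − 348.27) / (5286622 − 5286847) = -0.001333
Head at (598149, 5286742) = 348.27 + (+0.006478)·(215) + (-0.001333)·(-105) = 349.80 m.
That is higher than the 348.57 m at OW-C, so the point is upgradient.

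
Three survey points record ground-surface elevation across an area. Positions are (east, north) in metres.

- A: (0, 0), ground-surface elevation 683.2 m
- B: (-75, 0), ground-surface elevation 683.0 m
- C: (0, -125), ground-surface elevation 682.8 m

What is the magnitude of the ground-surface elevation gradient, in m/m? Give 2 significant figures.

0.0042 m/m

∂z/∂x = (683.0 − 683.2) / (-75 − 0) = +0.002667
∂z/∂y = (682.8 − 683.2) / (-125 − 0) = +0.003200
|∇f| = √(0.002667² + 0.003200²) = 0.004166 m/m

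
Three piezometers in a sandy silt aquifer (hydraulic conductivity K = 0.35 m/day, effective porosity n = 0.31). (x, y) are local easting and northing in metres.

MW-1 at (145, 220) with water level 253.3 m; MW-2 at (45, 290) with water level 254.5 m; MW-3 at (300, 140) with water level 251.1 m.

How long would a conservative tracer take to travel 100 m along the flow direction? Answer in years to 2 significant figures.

10 years

Taking MW-1 as reference: MW-2−MW-1 = (-100, 70, +1.2); MW-3−MW-1 = (155, -80, -2.2).
Solve a·Δx + b·Δy = Δh: det = (-100)·(-80) − 155·70 = -2850.
∂h/∂x = [(+1.2)·(-80) − (-2.2)·70] / -2850 = -0.02035
∂h/∂y = [(-100)·(-2.2) − 155·(+1.2)] / -2850 = -0.01193
|∇h| = √(-0.02035² + -0.01193²) = 0.02359
Seepage velocity v = K·i/n = 0.35 × 0.02359 / 0.31 = 0.02663 m/day.
t = 100 / 0.02663 = 3755 days = 10.3 years.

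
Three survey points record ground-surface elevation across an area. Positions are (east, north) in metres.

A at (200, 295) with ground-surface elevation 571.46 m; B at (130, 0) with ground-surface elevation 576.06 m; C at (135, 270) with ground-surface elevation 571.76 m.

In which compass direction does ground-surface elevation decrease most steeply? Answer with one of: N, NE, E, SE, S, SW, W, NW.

Taking A as reference: B−A = (-70, -295, +4.60); C−A = (-65, -25, +0.30).
Solve a·Δx + b·Δy = Δz: det = (-70)·(-25) − (-65)·(-295) = -17425.
∂z/∂x = [(+4.60)·(-25) − (+0.30)·(-295)] / -17425 = +0.001521
∂z/∂y = [(-70)·(+0.30) − (-65)·(+4.60)] / -17425 = -0.01595
Steepest decrease is along −∇f = (-0.001521 E, +0.01595 N) → north.

N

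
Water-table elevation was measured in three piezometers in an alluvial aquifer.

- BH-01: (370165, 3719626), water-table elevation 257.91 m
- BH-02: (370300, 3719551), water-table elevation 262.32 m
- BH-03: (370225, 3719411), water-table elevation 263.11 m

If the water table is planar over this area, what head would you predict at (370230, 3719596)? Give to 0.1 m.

Taking BH-01 as reference: BH-02−BH-01 = (135, -75, +4.41); BH-03−BH-01 = (60, -215, +5.20).
Determinant of the coordinate differences = 135·(-215) − 60·(-75) = -24525.
∂h/∂x = [(+4.41)·(-215) − (+5.20)·(-75)] / -24525 = +0.02276
∂h/∂y = [135·(+5.20) − 60·(+4.41)] / -24525 = -0.01783
h(370230, 3719596) = 257.91 + (+0.02276)·(65) + (-0.01783)·(-30) = 257.91 +1.479 +0.535 = 259.924 m.

259.9 m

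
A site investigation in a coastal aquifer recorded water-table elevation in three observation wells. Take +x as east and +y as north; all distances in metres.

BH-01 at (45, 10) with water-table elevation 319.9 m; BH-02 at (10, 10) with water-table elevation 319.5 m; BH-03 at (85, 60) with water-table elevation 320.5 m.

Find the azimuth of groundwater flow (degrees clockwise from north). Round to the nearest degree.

256°

Taking BH-01 as reference: BH-02−BH-01 = (-35, 0, -0.4); BH-03−BH-01 = (40, 50, +0.6).
Determinant of the coordinate differences = (-35)·50 − 40·0 = -1750.
∂h/∂x = [(-0.4)·50 − (+0.6)·0] / -1750 = +0.01143
∂h/∂y = [(-35)·(+0.6) − 40·(-0.4)] / -1750 = +0.002857
Flow direction (−∇h) has components (-0.01143 E, -0.002857 N).
Azimuth = atan2(E, N) = atan2(-0.01143, -0.002857) = 256.0° ≈ 256°.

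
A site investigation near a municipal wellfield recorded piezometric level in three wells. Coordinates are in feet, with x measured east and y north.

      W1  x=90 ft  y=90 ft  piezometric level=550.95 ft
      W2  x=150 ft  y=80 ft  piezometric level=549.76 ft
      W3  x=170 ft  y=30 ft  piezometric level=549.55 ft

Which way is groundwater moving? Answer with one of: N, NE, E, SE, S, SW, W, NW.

Taking W1 as reference: W2−W1 = (60, -10, -1.19); W3−W1 = (80, -60, -1.40).
Determinant of the coordinate differences = 60·(-60) − 80·(-10) = -2800.
∂h/∂x = [(-1.19)·(-60) − (-1.40)·(-10)] / -2800 = -0.02050
∂h/∂y = [60·(-1.40) − 80·(-1.19)] / -2800 = -0.004000
Flow = −∇h = (+0.02050 east, +0.004000 north), which points east.

E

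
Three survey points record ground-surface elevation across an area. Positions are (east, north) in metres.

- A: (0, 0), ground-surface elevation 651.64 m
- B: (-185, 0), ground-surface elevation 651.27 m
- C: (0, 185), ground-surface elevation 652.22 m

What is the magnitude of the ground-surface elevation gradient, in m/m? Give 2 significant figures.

0.0037 m/m

∂z/∂x = (651.27 − 651.64) / (-185 − 0) = +0.002000
∂z/∂y = (652.22 − 651.64) / (185 − 0) = +0.003135
|∇f| = √(0.002000² + 0.003135²) = 0.003719 m/m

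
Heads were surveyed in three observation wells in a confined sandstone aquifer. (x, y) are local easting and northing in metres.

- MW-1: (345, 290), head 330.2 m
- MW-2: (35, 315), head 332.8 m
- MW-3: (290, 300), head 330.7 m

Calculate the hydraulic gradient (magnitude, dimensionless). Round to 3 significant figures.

With h = a·x + b·y + c and MW-1 as origin, the differences give:
  (-310)·a + 25·b = +2.6
  (-55)·a + 10·b = +0.5
Eliminate b (×10 and ×25, subtract): -1725·a = 13.50 → a = ∂h/∂x = -0.007826
Back-substitute: b = ∂h/∂y = +0.006957.
|∇h| = √(-0.007826² + 0.006957²) = 0.01047

0.0105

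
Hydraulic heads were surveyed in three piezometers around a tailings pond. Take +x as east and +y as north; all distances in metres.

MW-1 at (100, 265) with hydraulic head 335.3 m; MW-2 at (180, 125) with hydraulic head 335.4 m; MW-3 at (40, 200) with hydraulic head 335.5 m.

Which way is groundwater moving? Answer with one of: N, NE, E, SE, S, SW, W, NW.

With h = a·x + b·y + c and MW-1 as origin, the differences give:
  80·a + (-140)·b = +0.1
  (-60)·a + (-65)·b = +0.2
Eliminate b (×(-65) and ×(-140), subtract): -13600·a = 21.50 → a = ∂h/∂x = -0.001581
Back-substitute: b = ∂h/∂y = -0.001618.
Flow = −∇h = (+0.001581 east, +0.001618 north), which points northeast.

NE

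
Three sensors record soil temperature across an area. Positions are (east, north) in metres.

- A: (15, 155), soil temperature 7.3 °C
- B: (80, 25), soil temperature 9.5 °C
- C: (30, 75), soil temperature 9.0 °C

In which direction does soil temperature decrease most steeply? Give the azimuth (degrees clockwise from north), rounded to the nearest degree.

Differences from A: to B (Δx, Δy, Δh) = (65, -130, +2.2); to C = (15, -80, +1.7).
Determinant of the coordinate differences = 65·(-80) − 15·(-130) = -3250.
∂T/∂x = [(+2.2)·(-80) − (+1.7)·(-130)] / -3250 = -0.01385
∂T/∂y = [65·(+1.7) − 15·(+2.2)] / -3250 = -0.02385
Steepest decrease is along −∇f: components (+0.01385 E, +0.02385 N).
Azimuth = atan2(+0.01385, +0.02385) = 30.1° ≈ 030°.

030°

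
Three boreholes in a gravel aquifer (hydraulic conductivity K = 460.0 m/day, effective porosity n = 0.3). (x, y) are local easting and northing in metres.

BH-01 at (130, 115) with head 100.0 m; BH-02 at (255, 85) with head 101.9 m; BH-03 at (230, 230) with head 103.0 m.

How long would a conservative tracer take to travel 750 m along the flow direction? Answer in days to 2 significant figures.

24 days

With h = a·x + b·y + c and BH-01 as origin, the differences give:
  125·a + (-30)·b = +1.9
  100·a + 115·b = +3.0
Eliminate b (×115 and ×(-30), subtract): 17375·a = 308.50 → a = ∂h/∂x = +0.01776
Back-substitute: b = ∂h/∂y = +0.01065.
|∇h| = √(0.01776² + 0.01065²) = 0.02071
Seepage velocity v = K·i/n = 460.0 × 0.02071 / 0.3 = 31.76 m/day.
t = 750 / 31.76 = 23.61 days.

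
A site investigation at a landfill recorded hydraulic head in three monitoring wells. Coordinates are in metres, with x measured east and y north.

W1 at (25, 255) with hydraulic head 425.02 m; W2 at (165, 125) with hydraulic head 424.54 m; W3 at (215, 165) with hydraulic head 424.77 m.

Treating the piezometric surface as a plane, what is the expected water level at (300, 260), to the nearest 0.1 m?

425.3 m

Taking W1 as reference: W2−W1 = (140, -130, -0.48); W3−W1 = (190, -90, -0.25).
Solve a·Δx + b·Δy = Δh: det = 140·(-90) − 190·(-130) = 12100.
∂h/∂x = [(-0.48)·(-90) − (-0.25)·(-130)] / 12100 = +0.0008843
∂h/∂y = [140·(-0.25) − 190·(-0.48)] / 12100 = +0.004645
h(300, 260) = 425.02 + (+0.0008843)·(275) + (+0.004645)·(5) = 425.02 +0.243 +0.023 = 425.286 m.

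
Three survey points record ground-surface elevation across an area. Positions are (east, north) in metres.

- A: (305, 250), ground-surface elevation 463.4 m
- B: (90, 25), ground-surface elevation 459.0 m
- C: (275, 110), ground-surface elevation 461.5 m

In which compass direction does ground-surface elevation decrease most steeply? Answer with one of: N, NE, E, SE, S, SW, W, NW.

Differences from A: to B (Δx, Δy, Δh) = (-215, -225, -4.4); to C = (-30, -140, -1.9).
Solve a·Δx + b·Δy = Δz: det = (-215)·(-140) − (-30)·(-225) = 23350.
∂z/∂x = [(-4.4)·(-140) − (-1.9)·(-225)] / 23350 = +0.008073
∂z/∂y = [(-215)·(-1.9) − (-30)·(-4.4)] / 23350 = +0.01184
Steepest decrease is along −∇f = (-0.008073 E, -0.01184 N) → southwest.

SW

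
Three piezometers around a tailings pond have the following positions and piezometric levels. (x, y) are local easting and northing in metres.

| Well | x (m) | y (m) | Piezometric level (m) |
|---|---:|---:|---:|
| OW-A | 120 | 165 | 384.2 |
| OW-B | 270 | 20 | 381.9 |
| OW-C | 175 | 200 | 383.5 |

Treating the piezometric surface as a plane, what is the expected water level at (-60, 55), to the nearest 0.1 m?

386.5 m

With h = a·x + b·y + c and OW-A as origin, the differences give:
  150·a + (-145)·b = -2.3
  55·a + 35·b = -0.7
Eliminate b (×35 and ×(-145), subtract): 13225·a = -182.00 → a = ∂h/∂x = -0.01376
Back-substitute: b = ∂h/∂y = +0.001626.
h(-60, 55) = 384.2 + (-0.01376)·(-180) + (+0.001626)·(-110) = 384.2 +2.477 -0.179 = 386.498 m.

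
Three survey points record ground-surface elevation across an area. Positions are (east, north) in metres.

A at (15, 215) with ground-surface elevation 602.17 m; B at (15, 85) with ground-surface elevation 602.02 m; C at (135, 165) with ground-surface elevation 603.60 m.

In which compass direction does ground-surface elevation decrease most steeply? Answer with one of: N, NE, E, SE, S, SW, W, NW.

Differences from A: to B (Δx, Δy, Δh) = (0, -130, -0.15); to C = (120, -50, +1.43).
Determinant of the coordinate differences = 0·(-50) − 120·(-130) = 15600.
∂z/∂x = [(-0.15)·(-50) − (+1.43)·(-130)] / 15600 = +0.01240
∂z/∂y = [0·(+1.43) − 120·(-0.15)] / 15600 = +0.001154
Steepest decrease is along −∇f = (-0.01240 E, -0.001154 N) → west.

W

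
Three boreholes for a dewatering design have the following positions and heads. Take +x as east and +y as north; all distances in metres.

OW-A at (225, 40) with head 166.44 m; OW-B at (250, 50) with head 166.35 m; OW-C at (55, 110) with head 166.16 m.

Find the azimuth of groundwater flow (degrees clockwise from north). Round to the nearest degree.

009°

Taking OW-A as reference: OW-B−OW-A = (25, 10, -0.09); OW-C−OW-A = (-170, 70, -0.28).
Solve a·Δx + b·Δy = Δh: det = 25·70 − (-170)·10 = 3450.
∂h/∂x = [(-0.09)·70 − (-0.28)·10] / 3450 = -0.001014
∂h/∂y = [25·(-0.28) − (-170)·(-0.09)] / 3450 = -0.006464
Flow direction (−∇h) has components (+0.001014 E, +0.006464 N).
Azimuth = atan2(E, N) = atan2(+0.001014, +0.006464) = 8.9° ≈ 009°.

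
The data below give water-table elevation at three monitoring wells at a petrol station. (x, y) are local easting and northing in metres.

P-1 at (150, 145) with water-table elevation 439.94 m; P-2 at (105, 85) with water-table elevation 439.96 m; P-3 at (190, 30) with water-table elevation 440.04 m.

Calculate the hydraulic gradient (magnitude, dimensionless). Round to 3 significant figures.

Differences from P-1: to P-2 (Δx, Δy, Δh) = (-45, -60, +0.02); to P-3 = (40, -115, +0.10).
Solve a·Δx + b·Δy = Δh: det = (-45)·(-115) − 40·(-60) = 7575.
∂h/∂x = [(+0.02)·(-115) − (+0.10)·(-60)] / 7575 = +0.0004884
∂h/∂y = [(-45)·(+0.10) − 40·(+0.02)] / 7575 = -0.0006997
|∇h| = √(0.0004884² + -0.0006997²) = 0.0008533

0.000853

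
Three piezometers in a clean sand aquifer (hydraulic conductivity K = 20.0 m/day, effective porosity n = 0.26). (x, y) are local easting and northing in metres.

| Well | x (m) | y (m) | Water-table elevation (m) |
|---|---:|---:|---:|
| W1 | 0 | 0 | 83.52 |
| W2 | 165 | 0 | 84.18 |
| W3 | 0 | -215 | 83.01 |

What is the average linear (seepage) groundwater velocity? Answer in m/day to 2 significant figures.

0.36 m/day

∂h/∂x = (84.18 − 83.52) / (165 − 0) = +0.004000
∂h/∂y = (83.01 − 83.52) / (-215 − 0) = +0.002372
|∇h| = √(0.004000² + 0.002372²) = 0.00465
Seepage velocity v = K·i/n = 20.0 × 0.00465 / 0.26 = 0.3577 m/day.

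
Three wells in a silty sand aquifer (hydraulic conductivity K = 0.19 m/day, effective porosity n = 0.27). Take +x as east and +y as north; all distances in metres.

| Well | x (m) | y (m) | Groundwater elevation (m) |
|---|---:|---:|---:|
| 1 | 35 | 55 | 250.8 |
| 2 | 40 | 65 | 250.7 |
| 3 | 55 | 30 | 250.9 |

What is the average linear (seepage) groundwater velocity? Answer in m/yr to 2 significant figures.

2.3 m/yr

Differences from 1: to 2 (Δx, Δy, Δh) = (5, 10, -0.1); to 3 = (20, -25, +0.1).
Solve a·Δx + b·Δy = Δh: det = 5·(-25) − 20·10 = -325.
∂h/∂x = [(-0.1)·(-25) − (+0.1)·10] / -325 = -0.004615
∂h/∂y = [5·(+0.1) − 20·(-0.1)] / -325 = -0.007692
|∇h| = √(-0.004615² + -0.007692²) = 0.00897
Seepage velocity v = K·i/n = 0.19 × 0.00897 / 0.27 = 0.006312 m/day = 2.305 m/yr.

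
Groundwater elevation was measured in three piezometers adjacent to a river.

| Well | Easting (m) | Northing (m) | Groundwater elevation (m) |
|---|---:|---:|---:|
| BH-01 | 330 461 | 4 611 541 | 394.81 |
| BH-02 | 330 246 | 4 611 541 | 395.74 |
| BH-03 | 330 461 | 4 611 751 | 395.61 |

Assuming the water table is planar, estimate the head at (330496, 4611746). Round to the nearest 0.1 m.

∂h/∂x = (395.74 − 394.81) / (330246 − 330461) = -0.004326
∂h/∂y = (395.61 − 394.81) / (4611751 − 4611541) = +0.003810
h(330496, 4611746) = 394.81 + (-0.004326)·(35) + (+0.003810)·(205) = 394.81 -0.151 +0.781 = 395.440 m.

395.4 m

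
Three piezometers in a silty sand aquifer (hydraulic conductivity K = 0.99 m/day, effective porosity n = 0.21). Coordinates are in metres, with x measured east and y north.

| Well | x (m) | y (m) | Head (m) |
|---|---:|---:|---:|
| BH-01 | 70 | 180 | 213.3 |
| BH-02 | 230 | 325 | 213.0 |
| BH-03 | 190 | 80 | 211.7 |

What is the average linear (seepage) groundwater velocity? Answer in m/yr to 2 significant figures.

With h = a·x + b·y + c and BH-01 as origin, the differences give:
  160·a + 145·b = -0.3
  120·a + (-100)·b = -1.6
Eliminate b (×(-100) and ×145, subtract): -33400·a = 262.00 → a = ∂h/∂x = -0.007844
Back-substitute: b = ∂h/∂y = +0.006587.
|∇h| = √(-0.007844² + 0.006587²) = 0.01024
Seepage velocity v = K·i/n = 0.99 × 0.01024 / 0.21 = 0.04827 m/day = 17.63 m/yr.

18 m/yr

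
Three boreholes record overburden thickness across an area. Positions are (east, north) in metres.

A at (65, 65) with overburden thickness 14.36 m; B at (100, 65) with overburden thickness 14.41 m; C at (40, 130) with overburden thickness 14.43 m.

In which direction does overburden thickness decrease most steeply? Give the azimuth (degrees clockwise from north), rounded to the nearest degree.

Three-point gradient (reference A): Δ to B = (35, 0, +0.05), Δ to C = (-25, 65, +0.07).
∂d/∂x = +0.001429, ∂d/∂y = +0.001626 (det = 2275).
Steepest decrease is along −∇f: components (-0.001429 E, -0.001626 N).
Azimuth = atan2(-0.001429, -0.001626) = 221.3° ≈ 221°.

221°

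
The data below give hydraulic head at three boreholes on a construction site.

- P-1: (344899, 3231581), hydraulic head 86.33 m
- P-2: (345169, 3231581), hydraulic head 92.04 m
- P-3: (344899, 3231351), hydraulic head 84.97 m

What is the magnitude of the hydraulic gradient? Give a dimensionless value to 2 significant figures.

∂h/∂x = (92.04 − 86.33) / (345169 − 344899) = +0.02115
∂h/∂y = (84.97 − 86.33) / (3231351 − 3231581) = +0.005913
|∇h| = √(0.02115² + 0.005913²) = 0.02196

0.022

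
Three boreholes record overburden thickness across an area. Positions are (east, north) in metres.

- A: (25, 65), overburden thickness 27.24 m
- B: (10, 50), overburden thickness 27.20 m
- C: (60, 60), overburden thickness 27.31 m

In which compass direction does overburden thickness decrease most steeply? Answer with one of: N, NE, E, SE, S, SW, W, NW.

W

Three-point gradient (reference A): Δ to B = (-15, -15, -0.04), Δ to C = (35, -5, +0.07).
∂d/∂x = +0.002083, ∂d/∂y = +0.0005833 (det = 600).
Steepest decrease is along −∇f = (-0.002083 E, -0.0005833 N) → west.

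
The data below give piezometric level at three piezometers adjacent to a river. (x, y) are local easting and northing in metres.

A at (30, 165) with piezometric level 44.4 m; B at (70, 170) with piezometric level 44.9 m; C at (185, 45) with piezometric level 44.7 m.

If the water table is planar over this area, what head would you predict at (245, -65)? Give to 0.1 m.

Taking A as reference: B−A = (40, 5, +0.5); C−A = (155, -120, +0.3).
Determinant of the coordinate differences = 40·(-120) − 155·5 = -5575.
∂h/∂x = [(+0.5)·(-120) − (+0.3)·5] / -5575 = +0.01103
∂h/∂y = [40·(+0.3) − 155·(+0.5)] / -5575 = +0.01175
h(245, -65) = 44.4 + (+0.01103)·(215) + (+0.01175)·(-230) = 44.4 +2.372 -2.702 = 44.070 m.

44.1 m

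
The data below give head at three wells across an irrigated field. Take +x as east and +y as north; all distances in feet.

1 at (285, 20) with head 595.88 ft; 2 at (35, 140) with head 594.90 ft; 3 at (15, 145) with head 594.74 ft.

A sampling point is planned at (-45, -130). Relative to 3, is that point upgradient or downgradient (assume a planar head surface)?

downgradient

Differences from 1: to 2 (Δx, Δy, Δh) = (-250, 120, -0.98); to 3 = (-270, 125, -1.14).
Determinant of the coordinate differences = (-250)·125 − (-270)·120 = 1150.
∂h/∂x = [(-0.98)·125 − (-1.14)·120] / 1150 = +0.01243
∂h/∂y = [(-250)·(-1.14) − (-270)·(-0.98)] / 1150 = +0.01774
Head at (-45, -130) = 595.88 + (+0.01243)·(-330) + (+0.01774)·(-150) = 589.12 ft.
That is lower than the 594.74 ft at 3, so the point is downgradient.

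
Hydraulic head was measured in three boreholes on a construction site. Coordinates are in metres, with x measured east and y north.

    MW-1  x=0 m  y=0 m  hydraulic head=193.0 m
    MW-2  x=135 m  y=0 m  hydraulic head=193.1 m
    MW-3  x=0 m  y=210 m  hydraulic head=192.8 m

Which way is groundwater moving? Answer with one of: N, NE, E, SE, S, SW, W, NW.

NW

∂h/∂x = (193.1 − 193.0) / (135 − 0) = +0.0007407
∂h/∂y = (192.8 − 193.0) / (210 − 0) = -0.0009524
Flow = −∇h = (-0.0007407 east, +0.0009524 north), which points northwest.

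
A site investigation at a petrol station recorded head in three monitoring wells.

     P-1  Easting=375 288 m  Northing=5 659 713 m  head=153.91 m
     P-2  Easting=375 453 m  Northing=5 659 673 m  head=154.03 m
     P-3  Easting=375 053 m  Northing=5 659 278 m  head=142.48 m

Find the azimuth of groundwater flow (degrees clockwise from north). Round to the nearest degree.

195°

Three-point gradient (reference P-1): Δ to P-2 = (165, -40, +0.12), Δ to P-3 = (-235, -435, -11.43).
∂h/∂x = +0.006275, ∂h/∂y = +0.02289 (det = -81175).
Flow direction (−∇h) has components (-0.006275 E, -0.02289 N).
Azimuth = atan2(E, N) = atan2(-0.006275, -0.02289) = 195.3° ≈ 195°.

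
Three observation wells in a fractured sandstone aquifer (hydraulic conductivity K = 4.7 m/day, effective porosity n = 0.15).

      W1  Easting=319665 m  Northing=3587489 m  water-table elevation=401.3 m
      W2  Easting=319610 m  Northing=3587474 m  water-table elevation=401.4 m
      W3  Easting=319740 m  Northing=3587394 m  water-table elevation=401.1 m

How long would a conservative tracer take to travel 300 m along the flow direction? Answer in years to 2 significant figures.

With h = a·x + b·y + c and W1 as origin, the differences give:
  (-55)·a + (-15)·b = +0.1
  75·a + (-95)·b = -0.2
Eliminate b (×(-95) and ×(-15), subtract): 6350·a = -12.50 → a = ∂h/∂x = -0.001969
Back-substitute: b = ∂h/∂y = +0.0005512.
|∇h| = √(-0.001969² + 0.0005512²) = 0.002045
Seepage velocity v = K·i/n = 4.7 × 0.002045 / 0.15 = 0.06408 m/day.
t = 300 / 0.06408 = 4682 days = 12.8 years.

13 years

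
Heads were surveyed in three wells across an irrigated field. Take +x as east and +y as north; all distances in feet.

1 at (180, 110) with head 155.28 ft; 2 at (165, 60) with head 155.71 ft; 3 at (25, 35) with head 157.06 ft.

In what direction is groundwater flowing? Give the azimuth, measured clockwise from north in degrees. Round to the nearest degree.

Three-point gradient (reference 1): Δ to 2 = (-15, -50, +0.43), Δ to 3 = (-155, -75, +1.78).
∂h/∂x = -0.008566, ∂h/∂y = -0.006030 (det = -6625).
Flow direction (−∇h) has components (+0.008566 E, +0.006030 N).
Azimuth = atan2(E, N) = atan2(+0.008566, +0.006030) = 54.9° ≈ 055°.

055°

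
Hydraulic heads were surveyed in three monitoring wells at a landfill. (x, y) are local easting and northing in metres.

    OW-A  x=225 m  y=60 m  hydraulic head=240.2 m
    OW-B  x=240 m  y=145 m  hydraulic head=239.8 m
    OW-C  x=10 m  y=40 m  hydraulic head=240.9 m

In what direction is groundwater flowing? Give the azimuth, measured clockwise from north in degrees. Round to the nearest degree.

034°

Three-point gradient (reference OW-A): Δ to OW-B = (15, 85, -0.4), Δ to OW-C = (-215, -20, +0.7).
∂h/∂x = -0.002865, ∂h/∂y = -0.004200 (det = 17975).
Flow direction (−∇h) has components (+0.002865 E, +0.004200 N).
Azimuth = atan2(E, N) = atan2(+0.002865, +0.004200) = 34.3° ≈ 034°.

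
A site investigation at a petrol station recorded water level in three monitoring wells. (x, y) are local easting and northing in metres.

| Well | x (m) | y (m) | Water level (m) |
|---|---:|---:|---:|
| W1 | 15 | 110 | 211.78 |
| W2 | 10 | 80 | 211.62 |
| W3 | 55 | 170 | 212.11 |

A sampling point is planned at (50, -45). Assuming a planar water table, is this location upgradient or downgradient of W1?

downgradient

With h = a·x + b·y + c and W1 as origin, the differences give:
  (-5)·a + (-30)·b = -0.16
  40·a + 60·b = +0.33
Eliminate b (×60 and ×(-30), subtract): 900·a = 0.300 → a = ∂h/∂x = +0.0003333
Back-substitute: b = ∂h/∂y = +0.005278.
Head at (50, -45) = 211.78 + (+0.0003333)·(35) + (+0.005278)·(-155) = 210.97 m.
That is lower than the 211.78 m at W1, so the point is downgradient.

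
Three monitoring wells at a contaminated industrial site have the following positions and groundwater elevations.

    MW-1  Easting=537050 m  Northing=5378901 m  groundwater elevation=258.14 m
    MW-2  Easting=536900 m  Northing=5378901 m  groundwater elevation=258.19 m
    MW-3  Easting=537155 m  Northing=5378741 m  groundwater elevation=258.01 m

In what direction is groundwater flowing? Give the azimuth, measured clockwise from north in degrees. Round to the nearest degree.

151°

Taking MW-1 as reference: MW-2−MW-1 = (-150, 0, +0.05); MW-3−MW-1 = (105, -160, -0.13).
Solve a·Δx + b·Δy = Δh: det = (-150)·(-160) − 105·0 = 24000.
∂h/∂x = [(+0.05)·(-160) − (-0.13)·0] / 24000 = -0.0003333
∂h/∂y = [(-150)·(-0.13) − 105·(+0.05)] / 24000 = +0.0005937
Flow direction (−∇h) has components (+0.0003333 E, -0.0005937 N).
Azimuth = atan2(E, N) = atan2(+0.0003333, -0.0005937) = 150.7° ≈ 151°.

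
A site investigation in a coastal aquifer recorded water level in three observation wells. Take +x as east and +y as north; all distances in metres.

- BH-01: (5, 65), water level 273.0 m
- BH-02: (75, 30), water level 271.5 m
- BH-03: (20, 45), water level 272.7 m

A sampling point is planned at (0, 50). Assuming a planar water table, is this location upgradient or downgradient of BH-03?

Three-point gradient (reference BH-01): Δ to BH-02 = (70, -35, -1.5), Δ to BH-03 = (15, -20, -0.3).
∂h/∂x = -0.02229, ∂h/∂y = -0.001714 (det = -875).
Head at (0, 50) = 273.0 + (-0.02229)·(-5) + (-0.001714)·(-15) = 273.14 m.
That is higher than the 272.7 m at BH-03, so the point is upgradient.

upgradient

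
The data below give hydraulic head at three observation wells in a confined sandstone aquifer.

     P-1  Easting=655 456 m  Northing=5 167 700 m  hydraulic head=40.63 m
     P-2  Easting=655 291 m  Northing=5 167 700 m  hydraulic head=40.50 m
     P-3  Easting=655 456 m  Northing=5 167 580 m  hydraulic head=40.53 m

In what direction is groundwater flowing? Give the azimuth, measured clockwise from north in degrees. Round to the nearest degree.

∂h/∂x = (40.50 − 40.63) / (655291 − 655456) = +0.0007879
∂h/∂y = (40.53 − 40.63) / (5167580 − 5167700) = +0.0008333
Flow direction (−∇h) has components (-0.0007879 E, -0.0008333 N).
Azimuth = atan2(E, N) = atan2(-0.0007879, -0.0008333) = 223.4° ≈ 223°.

223°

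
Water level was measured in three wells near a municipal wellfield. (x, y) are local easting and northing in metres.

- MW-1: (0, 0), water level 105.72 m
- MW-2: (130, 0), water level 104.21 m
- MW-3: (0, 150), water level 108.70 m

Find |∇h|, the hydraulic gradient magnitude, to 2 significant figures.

0.023

∂h/∂x = (104.21 − 105.72) / (130 − 0) = -0.01162
∂h/∂y = (108.70 − 105.72) / (150 − 0) = +0.01987
|∇h| = √(-0.01162² + 0.01987²) = 0.02302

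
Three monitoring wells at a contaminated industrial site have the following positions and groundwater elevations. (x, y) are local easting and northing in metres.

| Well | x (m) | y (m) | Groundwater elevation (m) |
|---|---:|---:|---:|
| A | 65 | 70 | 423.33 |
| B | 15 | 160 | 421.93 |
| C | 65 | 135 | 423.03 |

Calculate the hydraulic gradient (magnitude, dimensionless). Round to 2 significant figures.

0.020

Taking A as reference: B−A = (-50, 90, -1.40); C−A = (0, 65, -0.30).
Determinant of the coordinate differences = (-50)·65 − 0·90 = -3250.
∂h/∂x = [(-1.40)·65 − (-0.30)·90] / -3250 = +0.01969
∂h/∂y = [(-50)·(-0.30) − 0·(-1.40)] / -3250 = -0.004615
|∇h| = √(0.01969² + -0.004615²) = 0.02022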